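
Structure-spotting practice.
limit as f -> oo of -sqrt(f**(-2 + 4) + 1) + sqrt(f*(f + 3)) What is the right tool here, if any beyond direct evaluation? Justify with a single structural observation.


Method: conjugate multiplication — two divergent pieces with a minus sign between them and a radical in the mix: rationalize sqrt(f*(f + 3)) - sqrt(f**(-2 + 4) + 1) before any limit law applies.


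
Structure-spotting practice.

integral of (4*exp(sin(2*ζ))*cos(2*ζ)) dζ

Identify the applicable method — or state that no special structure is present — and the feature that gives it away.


Technique: u-substitution — everything non-trivial happens through the inner expression sin(2*ζ), and its derivative accounts for the remaining factor up to a constant, so set u = sin(2*ζ).


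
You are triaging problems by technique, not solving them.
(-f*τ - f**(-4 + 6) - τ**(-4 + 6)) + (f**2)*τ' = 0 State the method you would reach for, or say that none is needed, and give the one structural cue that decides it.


Best approach: the homogeneous substitution — solved for the derivative, the right side is unchanged under scaling f and τ together — it depends only on the ratio τ/f, so substitute a single ratio variable.


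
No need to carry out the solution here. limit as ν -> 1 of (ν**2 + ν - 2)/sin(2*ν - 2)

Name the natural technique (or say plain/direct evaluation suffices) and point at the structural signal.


Technique: l'Hôpital's rule (0/0) — plug in 1: top and bottom both hit zero, so differentiate each and retry. One could equally expand both pieces locally and compare leading terms; the rule does that in one stroke.


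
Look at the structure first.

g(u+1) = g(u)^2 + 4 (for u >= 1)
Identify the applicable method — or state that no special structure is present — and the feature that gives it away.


Technique: no special technique — this one you iterate or analyze qualitatively: the nonlinearity defeats linear solution methods.


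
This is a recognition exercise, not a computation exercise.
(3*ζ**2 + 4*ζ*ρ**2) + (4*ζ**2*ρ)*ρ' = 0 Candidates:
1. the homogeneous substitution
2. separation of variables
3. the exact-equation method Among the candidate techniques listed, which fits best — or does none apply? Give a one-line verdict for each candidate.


Verdict: the exact-equation method — the compatibility test passes: the ρ-derivative of 3*ζ**2 + 4*ζ*ρ**2 matches the ζ-derivative of 4*ζ**2*ρ, so integrate a potential.
- the homogeneous substitution — the ratio of the variables does not determine the slope.
- separation of variables: the two dependences are entangled, not a clean product of one-variable pieces.
- the exact-equation method — yes — fits the structure here.


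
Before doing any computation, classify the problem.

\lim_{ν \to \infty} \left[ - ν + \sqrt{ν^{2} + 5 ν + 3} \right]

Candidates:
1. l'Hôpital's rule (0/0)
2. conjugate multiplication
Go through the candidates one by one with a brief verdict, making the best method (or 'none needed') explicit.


Best approach: conjugate multiplication — this difference gives up after one conjugate multiplication — the radical structure cancels against its conjugate.
- l'Hôpital's rule (0/0): the expression is a difference driving to ∞ − ∞, not a 0/0 quotient — there is no ratio for the rule to differentiate.
- conjugate multiplication: yes, a natural case for it.


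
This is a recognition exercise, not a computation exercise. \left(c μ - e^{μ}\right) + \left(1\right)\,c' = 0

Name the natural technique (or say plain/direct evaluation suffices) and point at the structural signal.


Verdict: a linear integrating factor — linear in the unknown with genuine forcing: multiply through by the exponential of the integrated coefficient and the left side closes into one derivative.


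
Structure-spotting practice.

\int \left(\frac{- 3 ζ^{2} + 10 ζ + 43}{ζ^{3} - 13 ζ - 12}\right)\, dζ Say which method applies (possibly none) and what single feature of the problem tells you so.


Verdict: partial fractions — the bottom, ζ^{3} - 13 ζ - 12, comes apart into simple factors, and a proper rational function over split factors decomposes.


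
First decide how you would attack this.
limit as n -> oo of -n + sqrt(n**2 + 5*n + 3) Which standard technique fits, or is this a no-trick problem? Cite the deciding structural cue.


Verdict: conjugate multiplication — infinity minus infinity with a radical in play — multiply by the conjugate so the divergences of sqrt(n**2 + 5*n + 3) and n annihilate.


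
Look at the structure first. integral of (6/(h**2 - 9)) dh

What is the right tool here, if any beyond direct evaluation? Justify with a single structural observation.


Best approach: partial fractions — break h**2 - 9 into its roots and the integral splits into logarithm-sized bites.


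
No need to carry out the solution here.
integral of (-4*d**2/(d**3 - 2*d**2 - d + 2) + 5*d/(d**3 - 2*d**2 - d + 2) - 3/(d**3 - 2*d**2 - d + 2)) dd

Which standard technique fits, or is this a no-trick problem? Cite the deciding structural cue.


Verdict: partial fractions — once d**3 - 2*d**2 - d + 2 is factored, each root contributes a simple-fraction term; integrate them one at a time.


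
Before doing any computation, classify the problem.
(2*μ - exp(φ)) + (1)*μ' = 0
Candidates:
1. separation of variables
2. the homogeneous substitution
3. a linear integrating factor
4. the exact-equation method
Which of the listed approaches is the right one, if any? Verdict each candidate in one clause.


Best approach: a linear integrating factor — the equation is linear in μ with coefficient 2; multiplying by the integrating factor exp(∫2) makes the left side a perfect derivative.
- separation of variables — the two dependences do not factor apart.
- the homogeneous substitution: rescaling both variables together changes the slope, so no ratio substitution collapses it.
- a linear integrating factor — yes — fits the structure here.
- the exact-equation method — the mixed partial derivatives differ, so the left side is not a total differential.


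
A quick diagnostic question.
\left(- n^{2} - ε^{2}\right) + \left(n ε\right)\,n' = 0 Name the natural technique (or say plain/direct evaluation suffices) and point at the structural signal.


Method: the homogeneous substitution — scaling ε and n together leaves the slope fixed — it depends only on n/ε, so substitute the ratio. A Bernoulli rewrite works here as the equation stands — the homogeneous substitution is the more immediate reading.


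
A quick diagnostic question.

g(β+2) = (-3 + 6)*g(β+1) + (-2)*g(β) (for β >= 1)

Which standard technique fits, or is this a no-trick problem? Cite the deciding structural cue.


Technique: the characteristic-root method — try a geometric ansatz r^β: constant coefficients turn the recurrence into one polynomial equation in r.


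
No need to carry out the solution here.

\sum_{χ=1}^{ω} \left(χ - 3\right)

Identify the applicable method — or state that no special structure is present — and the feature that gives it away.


Technique: no special technique — with only polynomial terms in χ present, the classical sum-of-powers identities are all you need.


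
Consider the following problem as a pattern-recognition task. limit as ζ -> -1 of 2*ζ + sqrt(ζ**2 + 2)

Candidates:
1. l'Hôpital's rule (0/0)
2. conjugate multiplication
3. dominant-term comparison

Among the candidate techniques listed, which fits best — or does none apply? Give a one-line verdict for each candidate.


Best approach: no special technique — no vanishing denominator and no indeterminate clash at the point — evaluation is immediate.
- l'Hôpital's rule (0/0) — substituting the point gives a finite value outright — there is no indeterminate clash to repair.
- conjugate multiplication: the conjugate move applies to radical differences, which this is not.
- dominant-term comparison: no dominant-degree comparison decides it.


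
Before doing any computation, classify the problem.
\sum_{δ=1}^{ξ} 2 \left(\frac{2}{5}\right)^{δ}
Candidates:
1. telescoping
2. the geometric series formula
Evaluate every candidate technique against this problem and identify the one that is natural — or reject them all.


Best approach: the geometric series formula — consecutive terms stand in a fixed index-free ratio — the geometric sum formula closes it.
- telescoping: writing out consecutive terms as given produces no pairwise cancellation.
- the geometric series formula: applicable, and directly so.


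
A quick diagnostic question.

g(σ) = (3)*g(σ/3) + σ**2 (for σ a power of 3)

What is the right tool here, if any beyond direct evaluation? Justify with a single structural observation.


Method: the master substitution — the recursive call is at index σ/3 rather than a shift, a divide-and-conquer shape — substituting σ = 3^m linearizes it.


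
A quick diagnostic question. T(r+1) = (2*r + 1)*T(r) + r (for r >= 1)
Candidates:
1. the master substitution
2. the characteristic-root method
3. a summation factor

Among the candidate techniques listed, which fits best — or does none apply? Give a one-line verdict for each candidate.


Best approach: a summation factor — an index-dependent multiplier 2*r + 1 rules out characteristic roots; a summation factor converts it to a pure difference.
- the master substitution: the recursion shifts the index rather than dividing it.
- the characteristic-root method: the coefficients change with the index, which the root method cannot absorb.
- a summation factor: applies; the problem has the shape this method handles.


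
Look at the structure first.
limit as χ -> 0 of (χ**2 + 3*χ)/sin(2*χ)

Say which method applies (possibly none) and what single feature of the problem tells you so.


Method: l'Hôpital's rule (0/0) — both numerator and denominator vanish at 0: the genuine 0/0 indeterminate that l'Hôpital exists for. Expanding numerator and denominator to first order gives the same value — the rule automates exactly that.


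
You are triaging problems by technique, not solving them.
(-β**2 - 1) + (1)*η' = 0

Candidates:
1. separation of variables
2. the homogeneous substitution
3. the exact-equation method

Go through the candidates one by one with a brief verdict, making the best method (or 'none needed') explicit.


Best approach: no special technique — solved for the derivative, η never appears on the right — this is a direct integration in β, not a differential-equations problem at heart.
- separation of variables — with no unknown in the slope, separating variables is a formality — the equation integrates directly.
- the homogeneous substitution: the ratio substitution does not collapse this equation.
- the exact-equation method — no dependence on the unknown anywhere: exactness is a label without content here.


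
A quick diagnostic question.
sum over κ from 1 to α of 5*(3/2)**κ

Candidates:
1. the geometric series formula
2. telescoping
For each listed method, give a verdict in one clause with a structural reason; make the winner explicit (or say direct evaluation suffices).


Best approach: the geometric series formula — check a ratio of consecutive terms: it is 3/2, independent of the index, so the geometric formula closes the sum.
- the geometric series formula — yes — fits the structure here.
- telescoping — as presented, consecutive terms share no shifted copy to cancel against — no rewrite is on display to change that.


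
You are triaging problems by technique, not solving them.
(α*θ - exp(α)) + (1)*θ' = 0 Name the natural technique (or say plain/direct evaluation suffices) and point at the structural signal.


Best approach: a linear integrating factor — linear in the unknown with genuine forcing: multiply through by the exponential of the integrated coefficient and the left side closes into one derivative.


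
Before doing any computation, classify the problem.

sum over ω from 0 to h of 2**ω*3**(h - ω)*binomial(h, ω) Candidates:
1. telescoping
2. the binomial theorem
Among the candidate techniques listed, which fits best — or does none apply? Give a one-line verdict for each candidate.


Verdict: the binomial theorem — binomial(h, ω) weighting matched powers of 2 and 3 is the expanded form of (2 + 3)^h — fold it back up.
- telescoping: as presented, consecutive terms share no shifted copy to cancel against — no rewrite is on display to change that.
- the binomial theorem: applies; the problem has the shape this method handles.


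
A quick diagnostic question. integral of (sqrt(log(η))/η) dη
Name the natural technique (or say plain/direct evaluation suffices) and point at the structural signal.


Diagnosis: u-substitution — collected, the integrand has one factor that is, up to a constant, the derivative of an inner expression the rest depends on — substitute for that inner expression.


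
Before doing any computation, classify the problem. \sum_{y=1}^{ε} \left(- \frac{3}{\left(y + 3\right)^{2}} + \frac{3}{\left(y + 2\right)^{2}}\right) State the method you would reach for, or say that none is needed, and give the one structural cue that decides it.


Verdict: telescoping — consecutive terms evaluate one function at adjacent indices (\frac{3}{\left(y + 2\right)^{2}} is its current value): one term's tail is the next term's head, so the chain collapses.


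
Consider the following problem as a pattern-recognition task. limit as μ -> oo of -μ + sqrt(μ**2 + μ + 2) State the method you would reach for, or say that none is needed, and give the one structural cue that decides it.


Verdict: conjugate multiplication — both pieces blow up but their difference is finite; the conjugate trick rationalizes sqrt(μ**2 + μ + 2) - μ.


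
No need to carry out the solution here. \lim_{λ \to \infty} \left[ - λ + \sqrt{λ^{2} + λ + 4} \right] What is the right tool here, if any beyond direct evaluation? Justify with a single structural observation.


Technique: conjugate multiplication — the difference \sqrt{λ^{2} + λ + 4} - λ is an ∞ − ∞ stalemate; its conjugate partner breaks the tie.


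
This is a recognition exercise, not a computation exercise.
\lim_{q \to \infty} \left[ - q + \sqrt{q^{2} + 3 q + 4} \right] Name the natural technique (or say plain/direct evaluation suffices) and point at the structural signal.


Method: conjugate multiplication — \sqrt{q^{2} + 3 q + 4} and q both blow up, but their difference is tame once the conjugate rationalizes it.


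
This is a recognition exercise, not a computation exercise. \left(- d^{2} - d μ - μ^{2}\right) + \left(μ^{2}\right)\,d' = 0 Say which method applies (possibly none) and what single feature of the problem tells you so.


Technique: the homogeneous substitution — the slope's numerator and denominator share total degree; set v = d/μ and the equation drops to separable form.


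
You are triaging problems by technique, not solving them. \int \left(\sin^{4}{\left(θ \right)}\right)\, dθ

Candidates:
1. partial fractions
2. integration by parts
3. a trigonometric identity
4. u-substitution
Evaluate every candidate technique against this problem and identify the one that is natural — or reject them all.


Verdict: a trigonometric identity — \sin^{4}{\left(θ \right)} is the textbook power-reduction case — identities first, antiderivatives second.
- partial fractions: there is no rational-function structure to decompose.
- integration by parts — not the natural route: no polynomial-kernel product appears — a recursive parts reduction of the trigonometric product exists, but the identity rewrite is direct.
- a trigonometric identity: applies; the problem has the shape this method handles.
- u-substitution: no subexpression of the integrand pairs with its own derivative as a factor — individual terms may offer their own substitutions, but any change of variable covering the whole integral would have to be constructed from outside the expression.


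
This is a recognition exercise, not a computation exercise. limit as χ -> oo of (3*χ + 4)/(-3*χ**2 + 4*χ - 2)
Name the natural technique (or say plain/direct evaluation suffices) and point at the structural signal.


Best approach: dominant-term comparison — divide through by the highest power of χ; every lower-order term dies and the dominant terms decide the limit. l'Hôpital's at-infinity variant applies to the expression viewed as a single quotient; the leading-term comparison is the direct route.


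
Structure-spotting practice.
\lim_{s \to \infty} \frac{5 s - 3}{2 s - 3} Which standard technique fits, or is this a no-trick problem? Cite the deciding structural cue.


Verdict: dominant-term comparison — growth-rate triage: the leading powers of s decide the limit, everything else is noise. As a single quotient, the ∞/∞ shape would yield to repeated differentiation as well — the growth comparison gets there in one look.


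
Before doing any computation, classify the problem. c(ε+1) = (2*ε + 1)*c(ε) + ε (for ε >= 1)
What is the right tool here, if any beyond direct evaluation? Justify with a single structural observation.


Technique: a summation factor — the coefficient 2*ε + 1 drifts with the index, so no fixed root exists; normalizing by the cumulative product telescopes it.


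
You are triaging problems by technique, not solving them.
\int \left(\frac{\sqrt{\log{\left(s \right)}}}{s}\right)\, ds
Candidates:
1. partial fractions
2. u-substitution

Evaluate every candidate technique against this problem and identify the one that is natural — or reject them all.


Best approach: u-substitution — read it as f(\log{\left(s \right)}) times a constant multiple of d(\log{\left(s \right)}): one substitution, u = \log{\left(s \right)}, finishes it.
- partial fractions — there is no rational-function structure to decompose.
- u-substitution: yes, a natural case for it.


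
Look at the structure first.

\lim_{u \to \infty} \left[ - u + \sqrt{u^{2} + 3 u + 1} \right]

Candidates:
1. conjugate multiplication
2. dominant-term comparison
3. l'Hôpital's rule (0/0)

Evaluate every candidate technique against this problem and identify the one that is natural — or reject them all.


Verdict: conjugate multiplication — turning the difference into a conjugate-rationalized ratio makes the limit readable.
- conjugate multiplication: yes, a natural case for it.
- dominant-term comparison — no dominant-degree comparison decides it.
- l'Hôpital's rule (0/0) — the expression is a difference driving to ∞ − ∞, not a 0/0 quotient — there is no ratio for the rule to differentiate.


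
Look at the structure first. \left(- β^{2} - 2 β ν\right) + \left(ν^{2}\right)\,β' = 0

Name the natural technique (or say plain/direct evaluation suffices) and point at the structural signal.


Verdict: the homogeneous substitution — the slope's numerator and denominator have matching total degree, so it depends only on β/ν and the ratio substitution collapses it. A Bernoulli substitution is a fair alternative on this equation directly; the homogeneous reading takes it as given.


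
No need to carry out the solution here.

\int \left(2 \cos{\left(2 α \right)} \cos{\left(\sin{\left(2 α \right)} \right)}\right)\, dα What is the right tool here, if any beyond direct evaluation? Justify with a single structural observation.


Verdict: u-substitution — viewed as a product, the integrand is a composition evaluated at \sin{\left(2 α \right)} times (a constant multiple of) that inner expression's derivative, so u = \sin{\left(2 α \right)} makes it elementary.


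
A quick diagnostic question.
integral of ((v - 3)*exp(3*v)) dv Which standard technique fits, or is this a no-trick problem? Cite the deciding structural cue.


Best approach: integration by parts — the integrand splits as v - 3 times exp(3*v) — repeatedly differentiating the polynomial part kills it, which is the parts ladder.


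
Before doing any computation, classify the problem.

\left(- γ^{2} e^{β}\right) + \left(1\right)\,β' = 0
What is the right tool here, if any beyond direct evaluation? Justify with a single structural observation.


Diagnosis: separation of variables — the slope splits multiplicatively: γ^{2} carrying all γ-dependence times e^{β} carrying all β-dependence — separate and integrate.


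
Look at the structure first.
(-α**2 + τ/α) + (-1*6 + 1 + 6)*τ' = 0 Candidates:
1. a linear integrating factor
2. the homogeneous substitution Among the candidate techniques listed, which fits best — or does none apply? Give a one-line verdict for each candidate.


Method: a linear integrating factor — the unknown enters only to the first power against a nonzero forcing term — the integrating-factor template applies directly.
- a linear integrating factor — applies; the problem has the shape this method handles.
- the homogeneous substitution: solved for the derivative, the right side changes under joint scaling of the two variables.


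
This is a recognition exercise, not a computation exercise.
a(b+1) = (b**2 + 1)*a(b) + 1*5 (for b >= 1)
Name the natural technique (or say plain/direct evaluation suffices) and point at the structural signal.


Technique: a summation factor — rescale the sequence by the product of the weights b**2 + 1 so far — the recurrence collapses to a plain running sum.


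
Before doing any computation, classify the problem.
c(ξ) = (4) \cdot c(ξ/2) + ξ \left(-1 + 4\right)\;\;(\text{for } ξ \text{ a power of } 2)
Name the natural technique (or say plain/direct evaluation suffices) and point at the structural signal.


Best approach: the master substitution — the argument shrinks by the factor 2, so measure the index on a logarithmic scale and the recursion becomes a shift.


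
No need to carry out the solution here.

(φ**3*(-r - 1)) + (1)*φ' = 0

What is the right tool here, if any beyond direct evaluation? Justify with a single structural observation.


Technique: separation of variables — separating collects all φ-dependence with the derivative and leaves all r-dependence opposite: variables separate.


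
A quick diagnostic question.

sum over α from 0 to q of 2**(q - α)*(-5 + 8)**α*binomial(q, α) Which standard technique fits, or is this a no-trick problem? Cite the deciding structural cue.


Verdict: the binomial theorem — the summand is term α of a binomial expansion in (-5 + 8) and 2; the whole sum is a single power.


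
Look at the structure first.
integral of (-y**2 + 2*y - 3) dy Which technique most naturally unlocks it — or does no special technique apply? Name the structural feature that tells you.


Diagnosis: no special technique — the integrand is a sum of constant multiples of powers of y — integrate term by term.


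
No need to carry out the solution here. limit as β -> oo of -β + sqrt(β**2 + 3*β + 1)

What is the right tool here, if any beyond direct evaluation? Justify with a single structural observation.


Best approach: conjugate multiplication — neither sqrt(β**2 + 3*β + 1) nor β converges alone, so rewrite their difference as a conjugate-rationalized quotient first.


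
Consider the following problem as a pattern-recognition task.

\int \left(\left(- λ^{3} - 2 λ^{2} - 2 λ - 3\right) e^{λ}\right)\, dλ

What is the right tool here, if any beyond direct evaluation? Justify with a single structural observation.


Method: integration by parts — a polynomial factor - λ^{3} - 2 λ^{2} - 2 λ - 3 multiplies e^{λ}; differentiating - λ^{3} - 2 λ^{2} - 2 λ - 3 lowers its degree while e^{λ} integrates cleanly, so parts wins.


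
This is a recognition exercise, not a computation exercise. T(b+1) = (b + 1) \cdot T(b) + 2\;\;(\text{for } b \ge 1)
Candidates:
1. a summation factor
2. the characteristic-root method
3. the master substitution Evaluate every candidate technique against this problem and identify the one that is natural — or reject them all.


Technique: a summation factor — rescale the sequence by the product of the weights b + 1 so far — the recurrence collapses to a plain running sum.
- a summation factor: a fit — the right tool for this form.
- the characteristic-root method — the coefficients change with the index, which the root method cannot absorb.
- the master substitution — this is shift-type recursion, outside the divide-and-conquer template.


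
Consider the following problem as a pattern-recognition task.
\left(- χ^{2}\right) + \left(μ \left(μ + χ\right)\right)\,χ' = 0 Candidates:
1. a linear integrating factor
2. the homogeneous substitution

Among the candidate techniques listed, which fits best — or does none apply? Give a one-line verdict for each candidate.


Method: the homogeneous substitution — solved for the derivative, the right side is unchanged under scaling μ and χ together — it depends only on the ratio χ/μ, so substitute a single ratio variable. Rewriting — with the variables' roles exchanged where the shape demands it — would expose a Bernoulli structure too; the homogeneous substitution simply reads the degrees directly.
- a linear integrating factor: a nonlinear term in the unknown puts this outside the integrating-factor template.
- the homogeneous substitution: a fit — the right tool for this form.


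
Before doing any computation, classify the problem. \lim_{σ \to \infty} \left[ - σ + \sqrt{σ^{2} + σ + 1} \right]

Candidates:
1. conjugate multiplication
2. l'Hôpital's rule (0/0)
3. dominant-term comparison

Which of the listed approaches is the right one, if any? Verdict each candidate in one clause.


Technique: conjugate multiplication — two divergent pieces with a minus sign between them and a radical in the mix: rationalize \sqrt{σ^{2} + σ + 1} - σ before any limit law applies.
- conjugate multiplication — applies; the problem has the shape this method handles.
- l'Hôpital's rule (0/0): no quotient structure at all: the clash is ∞ minus ∞, which rationalizing converts into a tractable ratio.
- dominant-term comparison — this is not a rational comparison of growth rates at infinity.


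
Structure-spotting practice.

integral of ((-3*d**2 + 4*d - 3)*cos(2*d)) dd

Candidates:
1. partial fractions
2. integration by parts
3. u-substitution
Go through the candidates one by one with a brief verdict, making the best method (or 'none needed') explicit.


Method: integration by parts — a polynomial -3*d**2 + 4*d - 3 against the kernel cos(2*d) is the signature bounded-ladder case for integration by parts.
- partial fractions: there is no rational-function structure to decompose.
- integration by parts — applicable, and directly so.
- u-substitution — no subexpression of the integrand serves as a whole-integral substitution inner — individual terms may offer their own, but none carries its derivative as a factor of the full integrand; a working change of variable would have to be constructed from outside the expression.


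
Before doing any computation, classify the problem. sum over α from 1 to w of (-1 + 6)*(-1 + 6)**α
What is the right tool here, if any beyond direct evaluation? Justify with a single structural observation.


Technique: the geometric series formula — consecutive terms stand in a fixed index-free ratio — the geometric sum formula closes it.


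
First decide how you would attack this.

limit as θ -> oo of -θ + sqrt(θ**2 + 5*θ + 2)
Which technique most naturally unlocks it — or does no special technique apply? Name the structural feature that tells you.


Method: conjugate multiplication — sqrt(θ**2 + 5*θ + 2) and θ both blow up, but their difference is tame once the conjugate rationalizes it.


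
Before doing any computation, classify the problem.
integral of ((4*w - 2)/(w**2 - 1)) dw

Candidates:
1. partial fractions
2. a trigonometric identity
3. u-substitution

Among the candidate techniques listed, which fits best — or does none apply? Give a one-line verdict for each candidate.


Best approach: partial fractions — a proper rational integrand whose denominator splits into simpler factors — decompose into partial fractions first.
- partial fractions: applicable, and directly so.
- a trigonometric identity: with no trigonometric functions present, identity rewriting has no target.
- u-substitution: no subexpression of the integrand pairs with its own derivative as a factor — individual terms may offer their own substitutions, but any change of variable covering the whole integral would have to be constructed from outside the expression.


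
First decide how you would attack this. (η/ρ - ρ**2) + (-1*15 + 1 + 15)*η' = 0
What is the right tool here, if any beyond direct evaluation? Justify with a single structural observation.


Method: a linear integrating factor — linear in the unknown with genuine forcing: multiply through by the exponential of the integrated coefficient and the left side closes into one derivative.


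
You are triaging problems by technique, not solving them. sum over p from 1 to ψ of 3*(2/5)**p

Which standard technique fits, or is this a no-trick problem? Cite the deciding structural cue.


Technique: the geometric series formula — each summand is the previous one scaled by 2/5; that constant multiplier is itself the geometric structure.


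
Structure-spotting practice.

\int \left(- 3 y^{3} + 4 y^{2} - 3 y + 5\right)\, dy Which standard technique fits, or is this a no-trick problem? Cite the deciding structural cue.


Technique: no special technique — every term is a constant multiple of a power of y; term-wise power-rule integration needs no preliminary transformation.


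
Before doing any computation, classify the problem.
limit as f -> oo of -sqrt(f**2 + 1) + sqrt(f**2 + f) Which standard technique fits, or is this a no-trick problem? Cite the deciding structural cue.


Verdict: conjugate multiplication — turning the difference into a conjugate-rationalized ratio makes the limit readable.


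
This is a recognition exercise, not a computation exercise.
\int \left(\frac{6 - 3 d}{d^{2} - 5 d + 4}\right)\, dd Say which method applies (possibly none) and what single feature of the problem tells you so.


Verdict: partial fractions — a proper rational integrand whose denominator splits into simpler factors — decompose into partial fractions first.


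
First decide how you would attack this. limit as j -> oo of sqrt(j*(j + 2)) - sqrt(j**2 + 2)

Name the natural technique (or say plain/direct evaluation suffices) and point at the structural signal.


Technique: conjugate multiplication — the ∞ − ∞ radical form is the exact trigger for the conjugate maneuver.


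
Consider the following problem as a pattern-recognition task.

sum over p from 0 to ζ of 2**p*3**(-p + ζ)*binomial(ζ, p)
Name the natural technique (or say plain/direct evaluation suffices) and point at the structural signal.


Best approach: the binomial theorem — the binomial coefficients weight matched powers of 2 and 3, which is exactly the expansion of a binomial power.


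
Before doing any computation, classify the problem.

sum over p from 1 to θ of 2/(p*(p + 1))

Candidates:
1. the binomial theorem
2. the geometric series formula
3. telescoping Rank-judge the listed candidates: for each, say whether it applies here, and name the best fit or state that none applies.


Verdict: telescoping — 2/(p*(p + 1)) hides a difference of shifted reciprocals — decompose it and the middle of the sum vanishes.
- the binomial theorem — the terms do not reassemble into a binomial power.
- the geometric series formula — no single multiplier carries one term to the next throughout the sum.
- telescoping: yes, a natural case for it.


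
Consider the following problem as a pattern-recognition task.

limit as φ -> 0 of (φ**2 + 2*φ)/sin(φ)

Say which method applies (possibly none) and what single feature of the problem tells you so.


Diagnosis: l'Hôpital's rule (0/0) — substituting 0 gives 0 over 0; differentiate top and bottom once and re-evaluate. Expanding numerator and denominator to first order gives the same value — the rule automates exactly that.


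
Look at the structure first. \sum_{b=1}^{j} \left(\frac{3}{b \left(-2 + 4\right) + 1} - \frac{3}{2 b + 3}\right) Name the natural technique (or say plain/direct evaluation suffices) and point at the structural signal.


Verdict: telescoping — consecutive terms evaluate one function at adjacent indices (\frac{3}{b \left(-2 + 4\right) + 1} is its current value): one term's tail is the next term's head, so the chain collapses.


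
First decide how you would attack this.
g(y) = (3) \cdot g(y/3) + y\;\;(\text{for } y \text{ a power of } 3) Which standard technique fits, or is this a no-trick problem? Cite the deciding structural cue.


Technique: the master substitution — the argument contracts 3-fold per step: reindex y exponentially and solve the linear recurrence in the new index.


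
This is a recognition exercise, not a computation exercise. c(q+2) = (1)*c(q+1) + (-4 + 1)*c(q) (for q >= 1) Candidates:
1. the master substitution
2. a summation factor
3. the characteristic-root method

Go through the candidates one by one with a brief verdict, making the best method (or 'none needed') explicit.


Best approach: the characteristic-root method — no index-dependence in the weights and nothing inhomogeneous: classic characteristic-equation setup.
- the master substitution — the recursion shifts the index rather than dividing it.
- a summation factor — the recurrence reaches back more than one step, outside the first-order family a summation factor normalizes.
- the characteristic-root method: yes — fits the structure here.


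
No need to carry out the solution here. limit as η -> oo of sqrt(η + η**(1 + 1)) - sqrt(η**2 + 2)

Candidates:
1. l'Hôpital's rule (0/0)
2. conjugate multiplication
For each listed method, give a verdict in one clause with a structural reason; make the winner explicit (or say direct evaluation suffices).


Technique: conjugate multiplication — sqrt(η + η**(1 + 1)) and sqrt(η**2 + 2) both blow up, but their difference is tame once the conjugate rationalizes it.
- l'Hôpital's rule (0/0): the expression is a difference driving to ∞ − ∞, not a 0/0 quotient — there is no ratio for the rule to differentiate.
- conjugate multiplication: yes, a natural case for it.


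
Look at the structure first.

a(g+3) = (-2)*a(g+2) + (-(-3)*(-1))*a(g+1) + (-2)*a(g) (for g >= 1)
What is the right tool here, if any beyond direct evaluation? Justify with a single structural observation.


Diagnosis: the characteristic-root method — every coefficient is a fixed number and the forcing is zero — substitute r^g and read off the root equation.


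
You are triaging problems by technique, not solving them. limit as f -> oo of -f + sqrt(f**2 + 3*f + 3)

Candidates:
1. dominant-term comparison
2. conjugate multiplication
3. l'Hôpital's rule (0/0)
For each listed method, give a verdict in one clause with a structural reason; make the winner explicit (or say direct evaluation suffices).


Best approach: conjugate multiplication — two divergent pieces with a minus sign between them and a radical in the mix: rationalize sqrt(f**2 + 3*f + 3) - f before any limit law applies.
- dominant-term comparison: no dominant-degree comparison decides it.
- conjugate multiplication: applies; the problem has the shape this method handles.
- l'Hôpital's rule (0/0): the expression is a difference driving to ∞ − ∞, not a 0/0 quotient — there is no ratio for the rule to differentiate.


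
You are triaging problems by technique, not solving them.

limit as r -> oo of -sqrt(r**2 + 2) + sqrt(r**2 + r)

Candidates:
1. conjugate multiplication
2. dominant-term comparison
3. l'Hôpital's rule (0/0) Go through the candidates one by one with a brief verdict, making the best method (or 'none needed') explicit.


Diagnosis: conjugate multiplication — infinity minus infinity with a radical in play — multiply by the conjugate so the divergences of sqrt(r**2 + r) and sqrt(r**2 + 2) annihilate.
- conjugate multiplication: applicable, and directly so.
- dominant-term comparison: no dominant-degree comparison decides it.
- l'Hôpital's rule (0/0): no quotient structure at all: the clash is ∞ minus ∞, which rationalizing converts into a tractable ratio.


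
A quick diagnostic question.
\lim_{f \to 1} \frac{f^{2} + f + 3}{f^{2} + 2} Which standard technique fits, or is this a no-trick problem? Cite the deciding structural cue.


Diagnosis: no special technique — the expression is continuous at 1 — substitute and evaluate; no indeterminate form appears.


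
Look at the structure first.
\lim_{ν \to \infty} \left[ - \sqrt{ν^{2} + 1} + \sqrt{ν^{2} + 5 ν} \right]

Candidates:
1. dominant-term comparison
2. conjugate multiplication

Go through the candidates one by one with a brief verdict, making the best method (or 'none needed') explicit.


Verdict: conjugate multiplication — divergence minus divergence hides a finite answer — expose it by pairing \sqrt{ν^{2} + 5 ν} - \sqrt{ν^{2} + 1} with its conjugate.
- dominant-term comparison — no dominant-degree comparison decides it.
- conjugate multiplication: yes, a natural case for it.


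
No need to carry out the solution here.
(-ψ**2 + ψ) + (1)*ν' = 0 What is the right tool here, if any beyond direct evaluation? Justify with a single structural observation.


Verdict: no special technique — the slope is a function of ψ alone, so integrate both sides directly.


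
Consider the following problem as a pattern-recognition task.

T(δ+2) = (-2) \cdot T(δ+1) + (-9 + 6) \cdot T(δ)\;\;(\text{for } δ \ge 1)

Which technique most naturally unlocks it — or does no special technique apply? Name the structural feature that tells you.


Technique: the characteristic-root method — constant coefficients and linearity mean the ansatz r^δ reduces it to solving the characteristic polynomial.


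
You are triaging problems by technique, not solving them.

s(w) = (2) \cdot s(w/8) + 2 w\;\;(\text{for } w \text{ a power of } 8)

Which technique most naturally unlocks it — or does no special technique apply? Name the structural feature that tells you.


Best approach: the master substitution — the argument contracts 8-fold per step: reindex w exponentially and solve the linear recurrence in the new index.


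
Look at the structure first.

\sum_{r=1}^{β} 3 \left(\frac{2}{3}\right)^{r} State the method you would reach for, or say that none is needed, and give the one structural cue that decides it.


Technique: the geometric series formula — the ratio of consecutive terms is the constant \frac{2}{3}, independent of the index — a geometric sum.


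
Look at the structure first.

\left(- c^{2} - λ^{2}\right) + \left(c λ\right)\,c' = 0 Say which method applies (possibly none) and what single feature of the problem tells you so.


Best approach: the homogeneous substitution — the slope is degree-zero homogeneous: the ratio substitution v = c/λ collapses it. A Bernoulli substitution is a fair alternative on this equation directly; the homogeneous reading takes it as given.


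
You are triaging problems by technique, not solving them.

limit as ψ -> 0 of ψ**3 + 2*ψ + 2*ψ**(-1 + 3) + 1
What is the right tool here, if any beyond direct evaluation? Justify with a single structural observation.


Method: no special technique — the function is continuous at 0; evaluation is itself the limit, no machinery required.


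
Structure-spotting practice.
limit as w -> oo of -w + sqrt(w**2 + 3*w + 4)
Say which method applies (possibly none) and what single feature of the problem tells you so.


Method: conjugate multiplication — the ∞ − ∞ radical form is the exact trigger for the conjugate maneuver.
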